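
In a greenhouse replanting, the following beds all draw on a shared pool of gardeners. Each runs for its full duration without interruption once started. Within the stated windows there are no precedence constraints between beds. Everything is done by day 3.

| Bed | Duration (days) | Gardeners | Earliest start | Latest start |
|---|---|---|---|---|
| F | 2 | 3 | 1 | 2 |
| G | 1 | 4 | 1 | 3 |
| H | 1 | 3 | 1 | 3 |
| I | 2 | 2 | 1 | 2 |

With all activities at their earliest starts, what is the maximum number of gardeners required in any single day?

Early-start schedule: F@1, G@1, H@1, I@1.
Load per day: day 1: 12, day 2: 5, day 3: 0.
Peak is 12.

12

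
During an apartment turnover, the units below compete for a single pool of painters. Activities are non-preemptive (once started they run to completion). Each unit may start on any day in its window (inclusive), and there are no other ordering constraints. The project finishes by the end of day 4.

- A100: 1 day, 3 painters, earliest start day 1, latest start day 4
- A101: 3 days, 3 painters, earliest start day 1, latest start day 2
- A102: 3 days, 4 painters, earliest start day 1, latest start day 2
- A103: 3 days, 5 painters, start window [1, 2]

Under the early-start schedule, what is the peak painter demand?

15

Early-start schedule: A100@1, A101@1, A102@1, A103@1.
Load per day: day 1: 15, day 2: 12, day 3: 12, day 4: 0.
Peak is 15.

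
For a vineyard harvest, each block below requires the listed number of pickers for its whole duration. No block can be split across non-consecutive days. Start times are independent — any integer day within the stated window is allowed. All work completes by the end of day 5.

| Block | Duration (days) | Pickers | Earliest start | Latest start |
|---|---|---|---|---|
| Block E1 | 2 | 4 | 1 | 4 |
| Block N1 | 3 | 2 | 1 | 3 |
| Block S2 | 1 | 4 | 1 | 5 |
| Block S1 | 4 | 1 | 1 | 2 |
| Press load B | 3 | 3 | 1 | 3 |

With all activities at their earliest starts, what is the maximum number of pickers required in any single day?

Early-start schedule: Block E1@1, Block N1@1, Block S2@1, Block S1@1, Press load B@1.
Load per day: day 1: 14, day 2: 10, day 3: 6, day 4: 1, day 5: 0.
Peak is 14.

14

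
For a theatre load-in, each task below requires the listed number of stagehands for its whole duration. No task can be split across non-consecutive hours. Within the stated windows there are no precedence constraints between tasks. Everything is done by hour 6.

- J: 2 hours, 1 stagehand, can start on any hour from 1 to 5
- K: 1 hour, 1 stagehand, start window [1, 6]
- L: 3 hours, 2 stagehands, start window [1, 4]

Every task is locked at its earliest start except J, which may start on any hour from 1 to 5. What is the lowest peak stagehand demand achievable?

3

J@1: h1:4  h2:3  h3:2  h4:0  h5:0  h6:0 → peak 4
J@2: h1:3  h2:3  h3:3  h4:0  h5:0  h6:0 → peak 3
J@3: h1:3  h2:2  h3:3  h4:1  h5:0  h6:0 → peak 3
J@4: h1:3  h2:2  h3:2  h4:1  h5:1  h6:0 → peak 3
J@5: h1:3  h2:2  h3:2  h4:0  h5:1  h6:1 → peak 3
Best is J@2, peak 3.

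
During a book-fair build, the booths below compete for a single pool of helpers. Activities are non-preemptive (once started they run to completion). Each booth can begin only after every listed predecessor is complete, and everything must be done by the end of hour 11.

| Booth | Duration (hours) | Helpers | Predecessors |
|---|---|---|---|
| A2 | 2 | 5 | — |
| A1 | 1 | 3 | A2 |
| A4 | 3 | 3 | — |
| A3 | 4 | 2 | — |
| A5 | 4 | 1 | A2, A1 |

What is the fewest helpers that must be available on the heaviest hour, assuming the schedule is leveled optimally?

5

Early-start (A2@1, A1@3, A4@1, A3@1, A5@4) gives peak 10: h1:10  h2:10  h3:8  h4:3  h5:1  h6:1  h7:1  h8:0  h9:0  h10:0  h11:0.
Shift A4→4, A3→3, A5→7.
Schedule A2@1, A1@3, A4@4, A3@3, A5@7: h1:5  h2:5  h3:5  h4:5  h5:5  h6:5  h7:1  h8:1  h9:1  h10:1  h11:0 — peak 5.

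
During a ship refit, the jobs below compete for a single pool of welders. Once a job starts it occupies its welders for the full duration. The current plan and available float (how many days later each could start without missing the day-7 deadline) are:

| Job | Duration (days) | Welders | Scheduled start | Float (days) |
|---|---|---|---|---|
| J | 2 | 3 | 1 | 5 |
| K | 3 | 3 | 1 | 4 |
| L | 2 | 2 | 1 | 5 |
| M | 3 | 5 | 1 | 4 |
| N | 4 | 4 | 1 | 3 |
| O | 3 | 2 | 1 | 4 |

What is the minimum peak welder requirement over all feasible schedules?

Early-start (J@1, K@1, L@1, M@1, N@1, O@1) gives peak 19: d1:19  d2:19  d3:14  d4:4  d5:0  d6:0  d7:0.
Shift L→3, M→5, N→4.
Schedule J@1, K@1, L@3, M@5, N@4, O@1: d1:8  d2:8  d3:7  d4:6  d5:9  d6:9  d7:9 — peak 9.

9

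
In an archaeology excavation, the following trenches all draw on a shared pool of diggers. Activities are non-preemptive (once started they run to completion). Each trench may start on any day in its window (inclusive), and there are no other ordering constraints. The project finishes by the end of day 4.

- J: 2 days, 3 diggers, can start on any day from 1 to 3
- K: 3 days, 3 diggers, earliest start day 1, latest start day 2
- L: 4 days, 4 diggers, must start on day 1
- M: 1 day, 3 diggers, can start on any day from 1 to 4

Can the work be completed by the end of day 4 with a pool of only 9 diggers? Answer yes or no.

The minimum achievable peak is 10; 9 < 10, so no feasible schedule stays within the cap.

no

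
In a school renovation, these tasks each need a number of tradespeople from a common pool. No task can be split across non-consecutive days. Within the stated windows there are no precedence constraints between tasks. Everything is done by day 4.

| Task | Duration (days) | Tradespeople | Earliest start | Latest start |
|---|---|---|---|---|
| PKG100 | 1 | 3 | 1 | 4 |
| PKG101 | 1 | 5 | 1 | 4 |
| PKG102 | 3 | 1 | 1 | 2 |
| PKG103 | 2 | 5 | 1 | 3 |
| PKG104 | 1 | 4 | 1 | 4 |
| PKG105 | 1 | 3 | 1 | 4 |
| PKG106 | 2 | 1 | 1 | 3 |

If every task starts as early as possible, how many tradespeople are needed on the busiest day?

22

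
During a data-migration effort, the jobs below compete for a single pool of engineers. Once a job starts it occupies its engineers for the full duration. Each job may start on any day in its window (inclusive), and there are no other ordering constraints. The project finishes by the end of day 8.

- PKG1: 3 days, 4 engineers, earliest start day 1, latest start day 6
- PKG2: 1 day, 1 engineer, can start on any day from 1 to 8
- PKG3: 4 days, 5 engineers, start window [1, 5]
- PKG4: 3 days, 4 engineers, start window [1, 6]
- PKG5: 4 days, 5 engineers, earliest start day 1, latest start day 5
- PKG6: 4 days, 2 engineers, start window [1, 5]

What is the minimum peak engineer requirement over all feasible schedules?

10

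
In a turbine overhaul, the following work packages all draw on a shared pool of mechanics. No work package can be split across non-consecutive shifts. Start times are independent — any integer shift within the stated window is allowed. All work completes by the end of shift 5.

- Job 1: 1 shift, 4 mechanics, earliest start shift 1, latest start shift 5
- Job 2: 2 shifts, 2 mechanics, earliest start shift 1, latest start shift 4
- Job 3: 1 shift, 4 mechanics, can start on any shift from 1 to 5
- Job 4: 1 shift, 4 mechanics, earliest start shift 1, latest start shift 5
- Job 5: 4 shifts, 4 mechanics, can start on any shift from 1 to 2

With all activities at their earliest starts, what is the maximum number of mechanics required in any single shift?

18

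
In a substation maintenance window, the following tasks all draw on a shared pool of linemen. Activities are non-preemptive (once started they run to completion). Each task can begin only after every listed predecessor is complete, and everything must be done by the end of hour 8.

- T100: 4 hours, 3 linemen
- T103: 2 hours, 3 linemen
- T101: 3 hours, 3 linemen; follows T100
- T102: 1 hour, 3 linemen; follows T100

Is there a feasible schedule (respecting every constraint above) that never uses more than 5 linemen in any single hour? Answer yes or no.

The minimum achievable peak is 6; 5 < 6, so no feasible schedule stays within the cap.

no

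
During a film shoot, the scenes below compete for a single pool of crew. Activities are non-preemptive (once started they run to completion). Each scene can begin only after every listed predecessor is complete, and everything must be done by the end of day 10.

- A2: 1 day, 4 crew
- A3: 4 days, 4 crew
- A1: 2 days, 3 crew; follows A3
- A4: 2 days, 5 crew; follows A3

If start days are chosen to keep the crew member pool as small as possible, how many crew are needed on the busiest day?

Early-start (A2@1, A3@1, A1@5, A4@5) gives peak 8: d1:8  d2:4  d3:4  d4:4  d5:8  d6:8  d7:0  d8:0  d9:0  d10:0.
Shift A3→2, A1→6, A4→8.
Schedule A2@1, A3@2, A1@6, A4@8: d1:4  d2:4  d3:4  d4:4  d5:4  d6:3  d7:3  d8:5  d9:5  d10:0 — peak 5.

5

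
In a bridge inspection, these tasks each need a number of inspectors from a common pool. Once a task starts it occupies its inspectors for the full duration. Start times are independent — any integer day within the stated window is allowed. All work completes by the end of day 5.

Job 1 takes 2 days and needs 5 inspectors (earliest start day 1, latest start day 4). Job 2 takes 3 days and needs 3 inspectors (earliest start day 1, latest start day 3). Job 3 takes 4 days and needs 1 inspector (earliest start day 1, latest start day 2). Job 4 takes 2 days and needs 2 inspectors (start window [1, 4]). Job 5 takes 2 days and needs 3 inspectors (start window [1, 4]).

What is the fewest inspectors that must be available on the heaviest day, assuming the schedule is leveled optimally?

8

Early-start (Job 1@1, Job 2@1, Job 3@1, Job 4@1, Job 5@1) gives peak 14: d1:14  d2:14  d3:4  d4:1  d5:0.
Shift Job 2→3, Job 5→3.
Schedule Job 1@1, Job 2@3, Job 3@1, Job 4@1, Job 5@3: d1:8  d2:8  d3:7  d4:7  d5:3 — peak 8.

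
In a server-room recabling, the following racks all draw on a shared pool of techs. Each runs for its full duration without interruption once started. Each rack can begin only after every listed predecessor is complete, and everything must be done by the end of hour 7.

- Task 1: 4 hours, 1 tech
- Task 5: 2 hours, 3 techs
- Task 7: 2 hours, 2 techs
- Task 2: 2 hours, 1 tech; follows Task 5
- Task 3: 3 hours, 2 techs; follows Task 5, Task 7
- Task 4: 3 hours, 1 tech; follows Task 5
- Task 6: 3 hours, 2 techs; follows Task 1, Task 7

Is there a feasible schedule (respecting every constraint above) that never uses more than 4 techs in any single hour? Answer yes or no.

Total tech-hours = 31; over 7 hours the average is 31/7 > 4, so some hour must exceed 4.

no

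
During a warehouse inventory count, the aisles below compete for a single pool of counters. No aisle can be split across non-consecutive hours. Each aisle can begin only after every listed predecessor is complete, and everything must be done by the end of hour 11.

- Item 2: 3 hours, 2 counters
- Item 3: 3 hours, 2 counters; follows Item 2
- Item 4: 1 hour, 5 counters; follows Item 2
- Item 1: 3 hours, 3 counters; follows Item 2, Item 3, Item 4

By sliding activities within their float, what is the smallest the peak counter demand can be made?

5

Early-start (Item 2@1, Item 3@4, Item 4@4, Item 1@7) gives peak 7: h1:2  h2:2  h3:2  h4:7  h5:2  h6:2  h7:3  h8:3  h9:3  h10:0  h11:0.
Shift Item 4→7, Item 1→8.
Schedule Item 2@1, Item 3@4, Item 4@7, Item 1@8: h1:2  h2:2  h3:2  h4:2  h5:2  h6:2  h7:5  h8:3  h9:3  h10:3  h11:0 — peak 5.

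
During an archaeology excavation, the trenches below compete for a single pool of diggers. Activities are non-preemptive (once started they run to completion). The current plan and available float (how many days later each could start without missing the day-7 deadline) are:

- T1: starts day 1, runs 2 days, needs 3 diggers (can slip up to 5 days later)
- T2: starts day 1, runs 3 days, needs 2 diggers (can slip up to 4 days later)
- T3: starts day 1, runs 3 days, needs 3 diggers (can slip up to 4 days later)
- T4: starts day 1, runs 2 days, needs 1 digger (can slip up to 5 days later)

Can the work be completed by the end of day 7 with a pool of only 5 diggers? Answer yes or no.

yes

Schedule T1@1, T2@1, T3@3, T4@4: d1:5  d2:5  d3:5  d4:4  d5:4  d6:0  d7:0 — peak 5 ≤ 5.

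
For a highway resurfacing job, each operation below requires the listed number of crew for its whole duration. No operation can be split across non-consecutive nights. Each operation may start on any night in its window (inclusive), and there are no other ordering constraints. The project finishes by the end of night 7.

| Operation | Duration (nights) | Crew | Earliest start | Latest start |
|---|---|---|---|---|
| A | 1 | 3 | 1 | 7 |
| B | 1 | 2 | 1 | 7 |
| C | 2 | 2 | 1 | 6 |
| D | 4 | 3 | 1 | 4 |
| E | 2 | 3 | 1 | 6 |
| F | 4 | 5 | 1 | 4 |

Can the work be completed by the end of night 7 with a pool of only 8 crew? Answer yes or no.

yes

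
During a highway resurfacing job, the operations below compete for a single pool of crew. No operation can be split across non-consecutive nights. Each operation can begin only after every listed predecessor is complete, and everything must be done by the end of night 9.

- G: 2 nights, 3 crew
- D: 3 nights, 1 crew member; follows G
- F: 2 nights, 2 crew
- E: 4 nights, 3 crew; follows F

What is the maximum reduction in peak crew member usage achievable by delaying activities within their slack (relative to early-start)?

2

Early-start peak: n1:5  n2:5  n3:4  n4:4  n5:4  n6:3  n7:0  n8:0  n9:0 ⇒ 5.
Leveled (G@1, D@3, F@3, E@6): n1:3  n2:3  n3:3  n4:3  n5:1  n6:3  n7:3  n8:3  n9:3 ⇒ 3.
Reduction 5 − 3 = 2.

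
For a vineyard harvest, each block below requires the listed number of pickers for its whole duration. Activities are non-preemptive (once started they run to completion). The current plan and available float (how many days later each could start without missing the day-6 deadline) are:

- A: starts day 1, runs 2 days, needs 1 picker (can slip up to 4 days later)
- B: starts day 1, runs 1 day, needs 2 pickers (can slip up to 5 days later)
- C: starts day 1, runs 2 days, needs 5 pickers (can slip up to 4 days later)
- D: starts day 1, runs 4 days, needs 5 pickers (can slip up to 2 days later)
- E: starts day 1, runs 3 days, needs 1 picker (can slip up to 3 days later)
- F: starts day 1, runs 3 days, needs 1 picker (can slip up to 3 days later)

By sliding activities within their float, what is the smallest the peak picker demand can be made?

7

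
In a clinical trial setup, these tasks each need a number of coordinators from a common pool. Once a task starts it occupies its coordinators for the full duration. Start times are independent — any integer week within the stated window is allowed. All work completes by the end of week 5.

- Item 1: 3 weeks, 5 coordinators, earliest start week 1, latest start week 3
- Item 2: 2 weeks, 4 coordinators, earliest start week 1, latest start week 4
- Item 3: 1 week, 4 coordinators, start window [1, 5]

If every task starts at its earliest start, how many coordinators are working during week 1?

At early start, week 1 has: Item 1, Item 2, Item 3.
Demand: 5 + 4 + 4 = 13.

13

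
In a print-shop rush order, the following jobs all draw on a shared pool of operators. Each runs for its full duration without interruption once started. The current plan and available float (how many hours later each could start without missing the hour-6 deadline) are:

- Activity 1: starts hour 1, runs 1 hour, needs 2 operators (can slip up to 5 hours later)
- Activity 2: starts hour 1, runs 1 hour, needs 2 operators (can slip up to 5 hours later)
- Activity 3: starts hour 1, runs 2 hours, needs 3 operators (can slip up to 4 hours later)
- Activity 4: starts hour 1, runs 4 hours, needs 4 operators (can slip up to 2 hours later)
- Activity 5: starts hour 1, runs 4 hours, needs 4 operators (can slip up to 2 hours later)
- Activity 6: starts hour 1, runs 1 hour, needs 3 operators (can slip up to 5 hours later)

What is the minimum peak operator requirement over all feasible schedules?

8

Early-start (Activity 1@1, Activity 2@1, Activity 3@1, Activity 4@1, Activity 5@1, Activity 6@1) gives peak 18: h1:18  h2:11  h3:8  h4:8  h5:0  h6:0.
Shift Activity 4→2, Activity 5→3, Activity 6→6.
Schedule Activity 1@1, Activity 2@1, Activity 3@1, Activity 4@2, Activity 5@3, Activity 6@6: h1:7  h2:7  h3:8  h4:8  h5:8  h6:7 — peak 8.
Total operator-hours = 45 over 6 hours ⇒ peak ≥ ⌈45/6⌉ = 8, so 8 is optimal.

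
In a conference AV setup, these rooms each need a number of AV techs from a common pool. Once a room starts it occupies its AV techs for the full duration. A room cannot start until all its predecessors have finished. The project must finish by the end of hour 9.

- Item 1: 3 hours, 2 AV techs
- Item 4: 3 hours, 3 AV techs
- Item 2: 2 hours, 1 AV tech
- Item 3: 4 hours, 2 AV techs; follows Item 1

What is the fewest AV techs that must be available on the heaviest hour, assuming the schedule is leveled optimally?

Early-start (Item 1@1, Item 4@1, Item 2@1, Item 3@4) gives peak 6: h1:6  h2:6  h3:5  h4:2  h5:2  h6:2  h7:2  h8:0  h9:0.
Shift Item 2→4.
Schedule Item 1@1, Item 4@1, Item 2@4, Item 3@4: h1:5  h2:5  h3:5  h4:3  h5:3  h6:2  h7:2  h8:0  h9:0 — peak 5.

5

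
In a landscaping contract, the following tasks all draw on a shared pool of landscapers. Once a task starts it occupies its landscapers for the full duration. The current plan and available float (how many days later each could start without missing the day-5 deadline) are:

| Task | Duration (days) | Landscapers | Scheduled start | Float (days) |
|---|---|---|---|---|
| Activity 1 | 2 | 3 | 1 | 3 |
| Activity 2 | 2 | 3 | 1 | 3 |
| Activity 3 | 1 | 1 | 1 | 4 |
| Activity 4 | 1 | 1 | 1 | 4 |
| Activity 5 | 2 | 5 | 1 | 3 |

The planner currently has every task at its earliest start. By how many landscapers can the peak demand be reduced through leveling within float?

7

Early-start peak: d1:13  d2:11  d3:0  d4:0  d5:0 ⇒ 13.
Leveled (Activity 1@1, Activity 2@1, Activity 3@3, Activity 4@3, Activity 5@4): d1:6  d2:6  d3:2  d4:5  d5:5 ⇒ 6.
Reduction 13 − 6 = 7.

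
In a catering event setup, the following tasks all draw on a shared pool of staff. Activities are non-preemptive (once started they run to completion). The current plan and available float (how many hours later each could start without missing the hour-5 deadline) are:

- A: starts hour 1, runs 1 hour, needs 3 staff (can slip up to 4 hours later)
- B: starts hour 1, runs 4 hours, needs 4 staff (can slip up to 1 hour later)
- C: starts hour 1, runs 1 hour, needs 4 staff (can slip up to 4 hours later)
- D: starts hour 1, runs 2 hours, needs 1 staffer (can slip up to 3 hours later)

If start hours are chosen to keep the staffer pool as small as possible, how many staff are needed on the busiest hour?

Early-start (A@1, B@1, C@1, D@1) gives peak 12: h1:12  h2:5  h3:4  h4:4  h5:0.
Shift C→5, D→2.
Schedule A@1, B@1, C@5, D@2: h1:7  h2:5  h3:5  h4:4  h5:4 — peak 7.

7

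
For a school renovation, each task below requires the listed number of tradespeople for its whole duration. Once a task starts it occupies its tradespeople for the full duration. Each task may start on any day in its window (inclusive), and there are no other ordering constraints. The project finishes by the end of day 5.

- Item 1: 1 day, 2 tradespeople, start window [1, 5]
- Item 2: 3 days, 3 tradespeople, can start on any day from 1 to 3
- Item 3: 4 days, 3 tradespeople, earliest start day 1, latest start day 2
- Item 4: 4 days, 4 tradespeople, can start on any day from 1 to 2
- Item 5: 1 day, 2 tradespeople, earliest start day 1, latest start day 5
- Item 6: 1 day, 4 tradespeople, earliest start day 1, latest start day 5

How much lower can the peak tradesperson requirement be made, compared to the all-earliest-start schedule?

Early-start peak: d1:18  d2:10  d3:10  d4:7  d5:0 ⇒ 18.
Leveled (Item 1@1, Item 2@1, Item 3@1, Item 4@2, Item 5@1, Item 6@5): d1:10  d2:10  d3:10  d4:7  d5:8 ⇒ 10.
Reduction 18 − 10 = 8.

8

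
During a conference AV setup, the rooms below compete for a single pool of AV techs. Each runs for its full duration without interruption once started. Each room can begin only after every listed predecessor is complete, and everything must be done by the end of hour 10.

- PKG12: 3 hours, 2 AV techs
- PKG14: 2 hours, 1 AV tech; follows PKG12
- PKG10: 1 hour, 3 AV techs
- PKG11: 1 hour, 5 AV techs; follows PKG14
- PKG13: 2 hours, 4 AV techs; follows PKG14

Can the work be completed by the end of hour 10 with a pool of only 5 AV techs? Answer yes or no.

Schedule PKG12@1, PKG14@4, PKG10@1, PKG11@6, PKG13@7: h1:5  h2:2  h3:2  h4:1  h5:1  h6:5  h7:4  h8:4  h9:0  h10:0 — peak 5 ≤ 5.

yes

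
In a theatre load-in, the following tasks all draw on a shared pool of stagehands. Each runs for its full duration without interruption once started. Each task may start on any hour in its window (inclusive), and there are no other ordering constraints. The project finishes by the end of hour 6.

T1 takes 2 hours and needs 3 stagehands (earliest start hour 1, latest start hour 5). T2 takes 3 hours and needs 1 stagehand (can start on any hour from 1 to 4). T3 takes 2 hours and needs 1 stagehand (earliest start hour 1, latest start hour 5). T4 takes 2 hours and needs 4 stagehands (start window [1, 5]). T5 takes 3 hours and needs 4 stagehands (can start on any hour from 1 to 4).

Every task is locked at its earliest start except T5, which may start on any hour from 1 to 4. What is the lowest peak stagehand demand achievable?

T5@1: h1:13  h2:13  h3:5  h4:0  h5:0  h6:0 → peak 13
T5@2: h1:9  h2:13  h3:5  h4:4  h5:0  h6:0 → peak 13
T5@3: h1:9  h2:9  h3:5  h4:4  h5:4  h6:0 → peak 9
T5@4: h1:9  h2:9  h3:1  h4:4  h5:4  h6:4 → peak 9
Best is T5@3, peak 9.

9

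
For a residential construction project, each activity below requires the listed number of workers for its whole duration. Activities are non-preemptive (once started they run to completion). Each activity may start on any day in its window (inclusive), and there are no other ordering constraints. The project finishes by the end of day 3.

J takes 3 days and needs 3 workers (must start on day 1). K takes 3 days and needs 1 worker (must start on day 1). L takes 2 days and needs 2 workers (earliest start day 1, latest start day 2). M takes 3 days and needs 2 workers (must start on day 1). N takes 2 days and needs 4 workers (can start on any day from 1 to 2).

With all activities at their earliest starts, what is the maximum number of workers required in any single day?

Early-start schedule: J@1, K@1, L@1, M@1, N@1.
Load per day: day 1: 12, day 2: 12, day 3: 6.
Peak is 12.

12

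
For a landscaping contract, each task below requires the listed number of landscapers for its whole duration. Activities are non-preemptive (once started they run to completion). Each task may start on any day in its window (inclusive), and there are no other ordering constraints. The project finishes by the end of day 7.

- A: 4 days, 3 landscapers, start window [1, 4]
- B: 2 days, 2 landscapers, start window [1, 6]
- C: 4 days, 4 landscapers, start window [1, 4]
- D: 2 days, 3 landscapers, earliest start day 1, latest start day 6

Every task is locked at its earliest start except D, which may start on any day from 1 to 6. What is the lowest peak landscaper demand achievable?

9

D@1: d1:12  d2:12  d3:7  d4:7  d5:0  d6:0  d7:0 → peak 12
D@2: d1:9  d2:12  d3:10  d4:7  d5:0  d6:0  d7:0 → peak 12
D@3: d1:9  d2:9  d3:10  d4:10  d5:0  d6:0  d7:0 → peak 10
D@4: d1:9  d2:9  d3:7  d4:10  d5:3  d6:0  d7:0 → peak 10
D@5: d1:9  d2:9  d3:7  d4:7  d5:3  d6:3  d7:0 → peak 9
D@6: d1:9  d2:9  d3:7  d4:7  d5:0  d6:3  d7:3 → peak 9
Best is D@5, peak 9.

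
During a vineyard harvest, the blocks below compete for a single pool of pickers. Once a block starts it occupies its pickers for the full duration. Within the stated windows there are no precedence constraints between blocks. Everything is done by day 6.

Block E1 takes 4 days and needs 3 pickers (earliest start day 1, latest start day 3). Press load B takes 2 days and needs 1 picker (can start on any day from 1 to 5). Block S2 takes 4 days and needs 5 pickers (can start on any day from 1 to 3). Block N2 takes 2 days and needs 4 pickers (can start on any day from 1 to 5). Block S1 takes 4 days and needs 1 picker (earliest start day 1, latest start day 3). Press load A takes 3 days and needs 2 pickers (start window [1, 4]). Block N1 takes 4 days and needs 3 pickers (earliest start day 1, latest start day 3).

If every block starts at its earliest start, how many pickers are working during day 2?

19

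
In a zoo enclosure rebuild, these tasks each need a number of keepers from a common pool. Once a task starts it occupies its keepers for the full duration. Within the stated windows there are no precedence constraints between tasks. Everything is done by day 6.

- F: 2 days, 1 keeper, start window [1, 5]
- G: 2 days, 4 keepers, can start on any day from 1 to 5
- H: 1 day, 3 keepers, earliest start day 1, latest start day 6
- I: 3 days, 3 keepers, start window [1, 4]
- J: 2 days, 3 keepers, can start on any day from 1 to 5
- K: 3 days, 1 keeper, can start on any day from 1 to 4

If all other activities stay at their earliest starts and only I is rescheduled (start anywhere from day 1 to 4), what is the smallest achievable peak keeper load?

12

I@1: d1:15  d2:12  d3:4  d4:0  d5:0  d6:0 → peak 15
I@2: d1:12  d2:12  d3:4  d4:3  d5:0  d6:0 → peak 12
I@3: d1:12  d2:9  d3:4  d4:3  d5:3  d6:0 → peak 12
I@4: d1:12  d2:9  d3:1  d4:3  d5:3  d6:3 → peak 12
Best is I@2, peak 12.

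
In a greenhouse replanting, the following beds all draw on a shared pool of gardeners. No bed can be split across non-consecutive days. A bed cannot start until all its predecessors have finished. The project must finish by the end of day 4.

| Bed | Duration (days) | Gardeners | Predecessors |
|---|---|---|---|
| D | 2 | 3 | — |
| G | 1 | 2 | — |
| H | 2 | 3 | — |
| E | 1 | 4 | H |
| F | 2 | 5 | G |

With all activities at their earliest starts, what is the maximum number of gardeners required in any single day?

11

Early-start schedule: D@1, G@1, H@1, E@3, F@2.
Load per day: day 1: 8, day 2: 11, day 3: 9, day 4: 0.
Peak is 11.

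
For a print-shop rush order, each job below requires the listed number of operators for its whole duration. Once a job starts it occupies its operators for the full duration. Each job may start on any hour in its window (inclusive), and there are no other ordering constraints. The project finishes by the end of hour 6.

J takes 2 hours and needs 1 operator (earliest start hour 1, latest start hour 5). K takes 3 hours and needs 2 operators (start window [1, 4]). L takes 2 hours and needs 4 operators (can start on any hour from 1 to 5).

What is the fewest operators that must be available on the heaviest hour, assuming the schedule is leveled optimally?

Early-start (J@1, K@1, L@1) gives peak 7: h1:7  h2:7  h3:2  h4:0  h5:0  h6:0.
Shift L→4.
Schedule J@1, K@1, L@4: h1:3  h2:3  h3:2  h4:4  h5:4  h6:0 — peak 4.

4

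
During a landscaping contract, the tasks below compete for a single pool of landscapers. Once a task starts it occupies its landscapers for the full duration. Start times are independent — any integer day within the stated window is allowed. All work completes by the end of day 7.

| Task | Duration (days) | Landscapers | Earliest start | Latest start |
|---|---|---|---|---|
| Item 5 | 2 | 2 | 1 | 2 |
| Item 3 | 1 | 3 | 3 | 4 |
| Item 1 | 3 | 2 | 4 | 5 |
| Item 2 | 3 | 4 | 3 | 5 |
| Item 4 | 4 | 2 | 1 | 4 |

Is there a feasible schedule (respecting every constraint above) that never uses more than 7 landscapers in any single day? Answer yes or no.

yes

Schedule Item 5@1, Item 3@3, Item 1@4, Item 2@5, Item 4@1: d1:4  d2:4  d3:5  d4:4  d5:6  d6:6  d7:4 — peak 6 ≤ 7.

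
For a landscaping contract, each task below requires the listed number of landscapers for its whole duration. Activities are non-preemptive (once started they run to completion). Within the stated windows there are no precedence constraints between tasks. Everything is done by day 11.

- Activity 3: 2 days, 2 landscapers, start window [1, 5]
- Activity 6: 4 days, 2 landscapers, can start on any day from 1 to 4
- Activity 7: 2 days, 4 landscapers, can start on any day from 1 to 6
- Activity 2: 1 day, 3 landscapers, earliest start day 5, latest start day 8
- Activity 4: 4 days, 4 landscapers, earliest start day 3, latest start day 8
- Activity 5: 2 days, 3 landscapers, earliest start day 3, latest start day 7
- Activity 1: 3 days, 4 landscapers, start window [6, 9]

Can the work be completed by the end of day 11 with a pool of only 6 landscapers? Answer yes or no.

yes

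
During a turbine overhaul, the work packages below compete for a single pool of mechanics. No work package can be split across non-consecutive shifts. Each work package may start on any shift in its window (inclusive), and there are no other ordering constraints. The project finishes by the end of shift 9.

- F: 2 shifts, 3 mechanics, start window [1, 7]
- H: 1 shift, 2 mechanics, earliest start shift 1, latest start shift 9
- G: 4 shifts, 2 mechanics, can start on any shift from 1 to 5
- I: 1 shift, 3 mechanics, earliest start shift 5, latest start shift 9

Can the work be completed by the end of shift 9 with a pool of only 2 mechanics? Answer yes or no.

Total mechanic-shifts = 19; over 9 shifts the average is 19/9 > 2, so some shift must exceed 2.

no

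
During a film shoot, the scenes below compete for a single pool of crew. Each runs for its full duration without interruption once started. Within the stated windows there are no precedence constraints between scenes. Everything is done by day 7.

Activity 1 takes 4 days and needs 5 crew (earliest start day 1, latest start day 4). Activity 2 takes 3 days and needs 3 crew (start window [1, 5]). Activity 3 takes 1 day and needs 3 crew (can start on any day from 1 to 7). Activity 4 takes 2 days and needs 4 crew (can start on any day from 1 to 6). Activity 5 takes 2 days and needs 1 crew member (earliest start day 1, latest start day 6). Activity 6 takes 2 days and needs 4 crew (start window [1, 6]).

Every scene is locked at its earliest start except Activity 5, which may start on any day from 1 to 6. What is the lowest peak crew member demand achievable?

19

Activity 5@1: d1:20  d2:17  d3:8  d4:5  d5:0  d6:0  d7:0 → peak 20
Activity 5@2: d1:19  d2:17  d3:9  d4:5  d5:0  d6:0  d7:0 → peak 19
Activity 5@3: d1:19  d2:16  d3:9  d4:6  d5:0  d6:0  d7:0 → peak 19
Activity 5@4: d1:19  d2:16  d3:8  d4:6  d5:1  d6:0  d7:0 → peak 19
Activity 5@5: d1:19  d2:16  d3:8  d4:5  d5:1  d6:1  d7:0 → peak 19
Activity 5@6: d1:19  d2:16  d3:8  d4:5  d5:0  d6:1  d7:1 → peak 19
Best is Activity 5@2, peak 19.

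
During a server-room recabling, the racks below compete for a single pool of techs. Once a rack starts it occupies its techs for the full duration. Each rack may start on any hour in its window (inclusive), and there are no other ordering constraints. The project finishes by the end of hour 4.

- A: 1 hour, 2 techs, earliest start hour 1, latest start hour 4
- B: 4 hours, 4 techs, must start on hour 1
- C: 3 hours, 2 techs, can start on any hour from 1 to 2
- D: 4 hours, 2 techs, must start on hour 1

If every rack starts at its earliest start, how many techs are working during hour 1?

10

At early start, hour 1 has: A, B, C, D.
Demand: 2 + 4 + 2 + 2 = 10.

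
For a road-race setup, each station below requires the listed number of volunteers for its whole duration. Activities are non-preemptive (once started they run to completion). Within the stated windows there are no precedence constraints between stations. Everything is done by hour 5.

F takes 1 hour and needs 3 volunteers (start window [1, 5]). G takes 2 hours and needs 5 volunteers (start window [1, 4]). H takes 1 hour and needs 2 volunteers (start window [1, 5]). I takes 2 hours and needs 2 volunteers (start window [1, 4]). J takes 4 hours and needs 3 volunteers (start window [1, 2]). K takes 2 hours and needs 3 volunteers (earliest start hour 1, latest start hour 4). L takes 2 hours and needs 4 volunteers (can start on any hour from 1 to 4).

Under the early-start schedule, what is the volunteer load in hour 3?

At early start, hour 3 has: J.
Demand: 3 = 3.

3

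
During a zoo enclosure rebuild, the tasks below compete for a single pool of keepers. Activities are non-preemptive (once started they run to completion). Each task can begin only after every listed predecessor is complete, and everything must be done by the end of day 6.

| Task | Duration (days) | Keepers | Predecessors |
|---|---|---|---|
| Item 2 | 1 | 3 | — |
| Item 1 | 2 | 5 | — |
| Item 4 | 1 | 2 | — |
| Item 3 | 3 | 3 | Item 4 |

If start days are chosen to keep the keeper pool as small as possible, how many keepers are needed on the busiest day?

Early-start (Item 2@1, Item 1@1, Item 4@1, Item 3@2) gives peak 10: d1:10  d2:8  d3:3  d4:3  d5:0  d6:0.
Shift Item 1→2, Item 3→4.
Schedule Item 2@1, Item 1@2, Item 4@1, Item 3@4: d1:5  d2:5  d3:5  d4:3  d5:3  d6:3 — peak 5.

5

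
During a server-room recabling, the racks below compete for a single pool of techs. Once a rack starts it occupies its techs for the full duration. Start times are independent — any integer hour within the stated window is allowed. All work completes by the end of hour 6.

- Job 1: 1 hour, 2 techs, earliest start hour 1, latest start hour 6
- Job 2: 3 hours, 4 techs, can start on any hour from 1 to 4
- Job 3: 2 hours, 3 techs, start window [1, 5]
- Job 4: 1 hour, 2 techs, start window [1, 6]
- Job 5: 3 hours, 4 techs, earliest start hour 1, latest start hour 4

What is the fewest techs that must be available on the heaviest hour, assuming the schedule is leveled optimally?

7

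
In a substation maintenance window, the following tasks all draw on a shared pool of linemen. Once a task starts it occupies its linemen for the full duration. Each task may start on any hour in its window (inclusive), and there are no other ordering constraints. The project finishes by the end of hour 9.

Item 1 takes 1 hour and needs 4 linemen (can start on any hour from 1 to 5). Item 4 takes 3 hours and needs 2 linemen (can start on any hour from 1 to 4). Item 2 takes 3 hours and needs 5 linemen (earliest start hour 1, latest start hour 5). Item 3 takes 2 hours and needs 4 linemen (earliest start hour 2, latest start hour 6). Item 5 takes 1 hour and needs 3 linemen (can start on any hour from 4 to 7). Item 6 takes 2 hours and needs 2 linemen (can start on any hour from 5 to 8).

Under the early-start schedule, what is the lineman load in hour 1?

11

At early start, hour 1 has: Item 1, Item 4, Item 2.
Demand: 4 + 2 + 5 = 11.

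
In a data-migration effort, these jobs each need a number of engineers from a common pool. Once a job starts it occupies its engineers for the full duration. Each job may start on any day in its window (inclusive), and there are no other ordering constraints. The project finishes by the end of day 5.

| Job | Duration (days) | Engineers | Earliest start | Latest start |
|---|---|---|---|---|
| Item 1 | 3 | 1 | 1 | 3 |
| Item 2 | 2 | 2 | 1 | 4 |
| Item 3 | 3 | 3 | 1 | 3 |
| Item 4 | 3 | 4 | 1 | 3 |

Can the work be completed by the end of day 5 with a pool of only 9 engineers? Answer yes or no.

Schedule Item 1@1, Item 2@1, Item 3@1, Item 4@3: d1:6  d2:6  d3:8  d4:4  d5:4 — peak 8 ≤ 9.

yes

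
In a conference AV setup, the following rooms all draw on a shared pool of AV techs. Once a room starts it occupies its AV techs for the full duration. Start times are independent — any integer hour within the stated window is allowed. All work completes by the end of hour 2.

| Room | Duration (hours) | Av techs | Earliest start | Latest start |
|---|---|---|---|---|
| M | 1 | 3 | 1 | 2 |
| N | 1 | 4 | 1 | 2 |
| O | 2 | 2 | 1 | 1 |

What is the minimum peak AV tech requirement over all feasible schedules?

6

Early-start (M@1, N@1, O@1) gives peak 9: h1:9  h2:2.
Shift N→2.
Schedule M@1, N@2, O@1: h1:5  h2:6 — peak 6.
Total AV tech-hours = 11 over 2 hours ⇒ peak ≥ ⌈11/2⌉ = 6, so 6 is optimal.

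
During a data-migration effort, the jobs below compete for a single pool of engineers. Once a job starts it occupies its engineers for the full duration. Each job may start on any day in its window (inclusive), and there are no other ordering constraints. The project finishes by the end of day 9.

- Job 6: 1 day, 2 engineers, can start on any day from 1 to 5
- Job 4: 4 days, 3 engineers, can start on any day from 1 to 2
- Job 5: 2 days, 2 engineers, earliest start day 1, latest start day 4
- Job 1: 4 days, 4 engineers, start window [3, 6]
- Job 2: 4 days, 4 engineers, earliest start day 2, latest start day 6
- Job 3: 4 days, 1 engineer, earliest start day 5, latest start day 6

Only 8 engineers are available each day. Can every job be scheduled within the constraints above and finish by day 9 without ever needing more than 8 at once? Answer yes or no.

The minimum achievable peak is 9; 8 < 9, so no feasible schedule stays within the cap.

no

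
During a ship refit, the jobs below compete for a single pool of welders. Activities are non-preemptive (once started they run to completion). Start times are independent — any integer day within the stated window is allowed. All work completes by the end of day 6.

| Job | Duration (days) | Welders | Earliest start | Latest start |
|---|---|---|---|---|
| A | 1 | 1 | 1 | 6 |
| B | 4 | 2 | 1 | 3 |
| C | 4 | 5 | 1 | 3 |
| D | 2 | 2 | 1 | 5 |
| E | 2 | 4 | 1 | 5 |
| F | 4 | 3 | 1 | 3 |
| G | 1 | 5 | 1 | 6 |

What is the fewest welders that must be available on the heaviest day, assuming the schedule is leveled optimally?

Early-start (A@1, B@1, C@1, D@1, E@1, F@1, G@1) gives peak 22: d1:22  d2:16  d3:10  d4:10  d5:0  d6:0.
Shift D→5, E→5, G→5.
Schedule A@1, B@1, C@1, D@5, E@5, F@1, G@5: d1:11  d2:10  d3:10  d4:10  d5:11  d6:6 — peak 11.

11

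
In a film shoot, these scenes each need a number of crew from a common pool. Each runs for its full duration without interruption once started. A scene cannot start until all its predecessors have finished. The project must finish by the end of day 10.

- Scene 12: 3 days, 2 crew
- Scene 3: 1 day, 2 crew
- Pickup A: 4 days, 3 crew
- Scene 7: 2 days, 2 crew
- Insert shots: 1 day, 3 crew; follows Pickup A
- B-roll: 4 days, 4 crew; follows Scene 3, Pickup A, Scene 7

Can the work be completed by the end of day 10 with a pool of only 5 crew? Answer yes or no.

yes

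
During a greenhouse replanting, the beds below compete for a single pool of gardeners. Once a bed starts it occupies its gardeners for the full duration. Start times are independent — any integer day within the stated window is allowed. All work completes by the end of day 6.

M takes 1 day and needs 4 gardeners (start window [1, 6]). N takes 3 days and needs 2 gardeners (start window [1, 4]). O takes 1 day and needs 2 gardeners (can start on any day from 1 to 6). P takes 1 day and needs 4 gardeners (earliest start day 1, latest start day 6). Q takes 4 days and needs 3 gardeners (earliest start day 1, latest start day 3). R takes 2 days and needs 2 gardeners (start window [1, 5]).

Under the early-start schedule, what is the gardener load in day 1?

17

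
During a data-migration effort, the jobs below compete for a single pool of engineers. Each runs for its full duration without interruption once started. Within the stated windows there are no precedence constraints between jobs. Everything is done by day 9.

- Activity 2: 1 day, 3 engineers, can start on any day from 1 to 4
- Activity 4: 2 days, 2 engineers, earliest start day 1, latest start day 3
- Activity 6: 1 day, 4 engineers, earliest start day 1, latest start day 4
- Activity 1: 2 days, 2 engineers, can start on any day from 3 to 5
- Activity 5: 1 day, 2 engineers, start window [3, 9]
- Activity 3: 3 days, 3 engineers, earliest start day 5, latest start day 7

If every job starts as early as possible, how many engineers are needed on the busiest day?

9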